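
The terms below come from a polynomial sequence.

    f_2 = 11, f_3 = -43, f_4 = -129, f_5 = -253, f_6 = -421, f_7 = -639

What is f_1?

Δ: -54  -86  -124  -168  -218
Δ²: -32  -38  -44  -50
Δ³: -6  -6  -6
The third differences are constant at -6.
Work back: -32 + 6 = -26;  -54 + 26 = -28;  11 + 28 = 39

39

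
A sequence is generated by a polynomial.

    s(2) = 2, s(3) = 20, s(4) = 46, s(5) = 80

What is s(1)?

D1: 18  26  34
D2: 8  8
The second differences are constant at 8.
Work back: 18 − 8 = 10;  2 − 10 = -8

-8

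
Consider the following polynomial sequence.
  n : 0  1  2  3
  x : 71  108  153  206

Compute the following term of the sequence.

267

Δ: 37, 45, 53
Δ²: 8, 8
The second differences are constant (8).
53 + 8 = 61;  206 + 61 = 267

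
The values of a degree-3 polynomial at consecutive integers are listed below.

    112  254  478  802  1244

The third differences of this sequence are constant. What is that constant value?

First differences: 142, 224, 324, 442
Second differences: 82, 100, 118
Third differences: 18, 18

18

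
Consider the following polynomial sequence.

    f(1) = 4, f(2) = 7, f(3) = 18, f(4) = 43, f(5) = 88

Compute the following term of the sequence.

D1: 3 , 11 , 25 , 45
D2: 8 , 14 , 20
D3: 6 , 6
The third differences are constant (6).
20 + 6 = 26;  45 + 26 = 71;  88 + 71 = 159

159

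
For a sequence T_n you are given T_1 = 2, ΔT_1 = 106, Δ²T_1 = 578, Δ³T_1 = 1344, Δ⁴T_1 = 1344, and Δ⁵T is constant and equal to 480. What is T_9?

Build the table forward from the leading diagonal:
D5: 480  480  480  480  480  480  480  480  480
D4: 1344  1824  2304  2784  3264  3744  4224  4704  5184
D3: 1344  2688  4512  6816  9600  12864  16608  20832  25536
D2: 578  1922  4610  9122  15938  25538  38402  55010  75842
D1: 106  684  2606  7216  16338  32276  57814  96216  151226
T: 2  108  792  3398  10614  26952  59228  117042  213258

213258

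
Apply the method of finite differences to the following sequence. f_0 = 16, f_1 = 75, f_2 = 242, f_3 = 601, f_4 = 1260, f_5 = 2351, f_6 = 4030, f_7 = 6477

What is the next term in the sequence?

9896

D1: 59 , 167 , 359 , 659 , 1091 , 1679 , 2447
D2: 108 , 192 , 300 , 432 , 588 , 768
D3: 84 , 108 , 132 , 156 , 180
D4: 24 , 24 , 24 , 24
The fourth differences are constant (24).
180 + 24 = 204;  768 + 204 = 972;  2447 + 972 = 3419;  6477 + 3419 = 9896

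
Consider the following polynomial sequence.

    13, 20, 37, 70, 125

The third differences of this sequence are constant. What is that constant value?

6

D1: 7, 17, 33, 55
D2: 10, 16, 22
D3: 6, 6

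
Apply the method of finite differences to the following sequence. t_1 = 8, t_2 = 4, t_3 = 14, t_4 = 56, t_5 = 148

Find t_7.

554

Δ: -4, 10, 42, 92
Δ²: 14, 32, 50
Δ³: 18, 18
Third differences constant at 18.
50 + 18 = 68;  92 + 68 = 160;  148 + 160 = 308
68 + 18 = 86;  160 + 86 = 246;  308 + 246 = 554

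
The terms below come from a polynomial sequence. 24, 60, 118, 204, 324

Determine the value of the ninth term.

36, 58, 86, 120
22, 28, 34
6, 6
The third differences are constant (6).
34 + 6 = 40;  120 + 40 = 160;  324 + 160 = 484
40 + 6 = 46;  160 + 46 = 206;  484 + 206 = 690
46 + 6 = 52;  206 + 52 = 258;  690 + 258 = 948
52 + 6 = 58;  258 + 58 = 316;  948 + 316 = 1264

1264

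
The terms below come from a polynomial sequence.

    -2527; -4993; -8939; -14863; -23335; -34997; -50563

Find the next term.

D1: -2466 , -3946 , -5924 , -8472 , -11662 , -15566
D2: -1480 , -1978 , -2548 , -3190 , -3904
D3: -498 , -570 , -642 , -714
D4: -72 , -72 , -72
Fourth differences constant at -72.
-714 − 72 = -786;  -3904 − 786 = -4690;  -15566 − 4690 = -20256;  -50563 − 20256 = -70819

-70819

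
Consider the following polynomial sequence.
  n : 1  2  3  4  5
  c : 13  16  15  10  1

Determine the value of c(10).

3, -1, -5, -9
-4, -4, -4
Second differences constant at -4.
-9 − 4 = -13;  1 − 13 = -12
-13 − 4 = -17;  -12 − 17 = -29
-17 − 4 = -21;  -29 − 21 = -50
-21 − 4 = -25;  -50 − 25 = -75
-25 − 4 = -29;  -75 − 29 = -104

-104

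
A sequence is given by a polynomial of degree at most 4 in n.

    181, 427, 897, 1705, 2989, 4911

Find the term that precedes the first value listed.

69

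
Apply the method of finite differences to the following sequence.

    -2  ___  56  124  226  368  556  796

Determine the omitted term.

16

Using the last 6 terms:
D1: 68, 102, 142, 188, 240
D2: 34, 40, 46, 52
D3: 6, 6, 6
Constant third difference = 6.
Extend backward: 34 − 6 = 28;  68 − 28 = 40;  56 − 40 = 16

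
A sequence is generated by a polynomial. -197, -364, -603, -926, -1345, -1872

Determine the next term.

-2519

-167, -239, -323, -419, -527
-72, -84, -96, -108
-12, -12, -12
Third differences constant at -12.
-108 − 12 = -120;  -527 − 120 = -647;  -1872 − 647 = -2519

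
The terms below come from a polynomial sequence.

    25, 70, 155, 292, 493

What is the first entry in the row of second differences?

First differences: 45, 85, 137, 201
Second differences: 40, 52, 64
Third differences: 12, 12

40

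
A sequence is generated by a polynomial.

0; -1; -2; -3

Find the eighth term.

First differences: -1  -1  -1
Constant first difference = -1, so extend:
-3 − 1 = -4
-4 − 1 = -5
-5 − 1 = -6
-6 − 1 = -7

-7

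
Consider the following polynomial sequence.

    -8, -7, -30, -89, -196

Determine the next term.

D1: 1 , -23 , -59 , -107
D2: -24 , -36 , -48
D3: -12 , -12
Third differences constant at -12.
-48 − 12 = -60;  -107 − 60 = -167;  -196 − 167 = -363

-363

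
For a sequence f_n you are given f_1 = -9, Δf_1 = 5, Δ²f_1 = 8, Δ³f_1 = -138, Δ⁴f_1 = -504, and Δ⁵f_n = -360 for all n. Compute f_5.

-997

Build the table forward from the leading diagonal:
Δ⁵: -360  -360  -360  -360  -360
Δ⁴: -504  -864  -1224  -1584  -1944
Δ³: -138  -642  -1506  -2730  -4314
Δ²: 8  -130  -772  -2278  -5008
Δ: 5  13  -117  -889  -3167
f: -9  -4  9  -108  -997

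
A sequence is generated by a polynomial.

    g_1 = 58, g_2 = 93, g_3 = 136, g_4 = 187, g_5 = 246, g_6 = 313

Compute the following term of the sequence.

388

Δ: 35 , 43 , 51 , 59 , 67
Δ²: 8 , 8 , 8 , 8
Second differences constant at 8.
67 + 8 = 75;  313 + 75 = 388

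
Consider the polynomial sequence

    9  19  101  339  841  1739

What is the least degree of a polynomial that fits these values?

Δ: 10, 82, 238, 502, 898
Δ²: 72, 156, 264, 396
Δ³: 84, 108, 132
Δ⁴: 24, 24
The fourth differences are constant, so the polynomial has degree 4.

4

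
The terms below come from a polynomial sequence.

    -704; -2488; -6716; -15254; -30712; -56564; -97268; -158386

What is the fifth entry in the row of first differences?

-25852

D1: -1784, -4228, -8538, -15458, -25852, -40704, -61118
D2: -2444, -4310, -6920, -10394, -14852, -20414
D3: -1866, -2610, -3474, -4458, -5562
D4: -744, -864, -984, -1104
D5: -120, -120, -120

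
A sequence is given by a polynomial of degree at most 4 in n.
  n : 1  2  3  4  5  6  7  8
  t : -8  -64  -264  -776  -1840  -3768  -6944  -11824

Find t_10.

-28880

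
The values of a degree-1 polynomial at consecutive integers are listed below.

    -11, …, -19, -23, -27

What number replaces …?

Using the last 3 terms:
First differences: -4, -4
Constant first difference = -4.
Extend backward: -19 + 4 = -15

-15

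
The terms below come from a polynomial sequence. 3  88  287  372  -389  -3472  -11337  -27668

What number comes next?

Δ: 85, 199, 85, -761, -3083, -7865, -16331
Δ²: 114, -114, -846, -2322, -4782, -8466
Δ³: -228, -732, -1476, -2460, -3684
Δ⁴: -504, -744, -984, -1224
Δ⁵: -240, -240, -240
Constant fifth difference = -240, so extend:
-1224 − 240 = -1464;  -3684 − 1464 = -5148;  -8466 − 5148 = -13614;  -16331 − 13614 = -29945;  -27668 − 29945 = -57613

-57613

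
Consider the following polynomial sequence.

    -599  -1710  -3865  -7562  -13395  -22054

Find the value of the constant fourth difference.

Δ: -1111, -2155, -3697, -5833, -8659
Δ²: -1044, -1542, -2136, -2826
Δ³: -498, -594, -690
Δ⁴: -96, -96

-96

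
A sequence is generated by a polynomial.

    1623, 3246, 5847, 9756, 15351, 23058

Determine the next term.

Δ: 1623, 2601, 3909, 5595, 7707
Δ²: 978, 1308, 1686, 2112
Δ³: 330, 378, 426
Δ⁴: 48, 48
Fourth differences constant at 48.
426 + 48 = 474;  2112 + 474 = 2586;  7707 + 2586 = 10293;  23058 + 10293 = 33351

33351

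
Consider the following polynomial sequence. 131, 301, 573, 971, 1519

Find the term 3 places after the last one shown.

4303

First differences: 170  272  398  548
Second differences: 102  126  150
Third differences: 24  24
Constant third difference = 24, so extend:
150 + 24 = 174;  548 + 174 = 722;  1519 + 722 = 2241
174 + 24 = 198;  722 + 198 = 920;  2241 + 920 = 3161
198 + 24 = 222;  920 + 222 = 1142;  3161 + 1142 = 4303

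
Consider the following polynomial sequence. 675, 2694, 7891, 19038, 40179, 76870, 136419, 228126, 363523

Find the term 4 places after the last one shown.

1664211

D1: 2019  5197  11147  21141  36691  59549  91707  135397
D2: 3178  5950  9994  15550  22858  32158  43690
D3: 2772  4044  5556  7308  9300  11532
D4: 1272  1512  1752  1992  2232
D5: 240  240  240  240
Fifth differences constant at 240.
2232 + 240 = 2472;  11532 + 2472 = 14004;  43690 + 14004 = 57694;  135397 + 57694 = 193091;  363523 + 193091 = 556614
2472 + 240 = 2712;  14004 + 2712 = 16716;  57694 + 16716 = 74410;  193091 + 74410 = 267501;  556614 + 267501 = 824115
2712 + 240 = 2952;  16716 + 2952 = 19668;  74410 + 19668 = 94078;  267501 + 94078 = 361579;  824115 + 361579 = 1185694
2952 + 240 = 3192;  19668 + 3192 = 22860;  94078 + 22860 = 116938;  361579 + 116938 = 478517;  1185694 + 478517 = 1664211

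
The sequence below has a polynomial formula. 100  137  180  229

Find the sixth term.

345

37  43  49
6  6
The second differences are constant (6).
49 + 6 = 55;  229 + 55 = 284
55 + 6 = 61;  284 + 61 = 345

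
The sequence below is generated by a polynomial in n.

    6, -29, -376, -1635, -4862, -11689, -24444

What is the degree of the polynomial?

5

Δ: -35, -347, -1259, -3227, -6827, -12755
Δ²: -312, -912, -1968, -3600, -5928
Δ³: -600, -1056, -1632, -2328
Δ⁴: -456, -576, -696
Δ⁵: -120, -120
The fifth differences are constant, so the polynomial has degree 5.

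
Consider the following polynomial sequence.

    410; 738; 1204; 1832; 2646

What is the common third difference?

24

D1: 328, 466, 628, 814
D2: 138, 162, 186
D3: 24, 24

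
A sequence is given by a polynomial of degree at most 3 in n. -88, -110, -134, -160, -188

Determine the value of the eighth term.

First differences: -22, -24, -26, -28
Second differences: -2, -2, -2
The second differences are constant (-2).
-28 − 2 = -30;  -188 − 30 = -218
-30 − 2 = -32;  -218 − 32 = -250
-32 − 2 = -34;  -250 − 34 = -284

-284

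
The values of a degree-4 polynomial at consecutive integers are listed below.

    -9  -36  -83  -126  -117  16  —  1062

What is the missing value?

Using the first 6 terms:
Δ: -27, -47, -43, 9, 133
Δ²: -20, 4, 52, 124
Δ³: 24, 48, 72
Δ⁴: 24, 24
Constant fourth difference = 24.
Extend forward: 72 + 24 = 96;  124 + 96 = 220;  133 + 220 = 353;  16 + 353 = 369

369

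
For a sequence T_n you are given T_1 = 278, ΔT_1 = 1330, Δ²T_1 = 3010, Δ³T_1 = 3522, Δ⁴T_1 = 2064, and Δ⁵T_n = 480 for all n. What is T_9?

463790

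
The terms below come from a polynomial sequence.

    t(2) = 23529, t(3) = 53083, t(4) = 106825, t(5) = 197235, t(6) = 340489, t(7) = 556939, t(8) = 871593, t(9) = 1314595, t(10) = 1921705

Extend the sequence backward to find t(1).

First differences: 29554  53742  90410  143254  216450  314654  443002  607110
Second differences: 24188  36668  52844  73196  98204  128348  164108
Third differences: 12480  16176  20352  25008  30144  35760
Fourth differences: 3696  4176  4656  5136  5616
Fifth differences: 480  480  480  480
The fifth differences are constant at 480.
Work back: 3696 − 480 = 3216;  12480 − 3216 = 9264;  24188 − 9264 = 14924;  29554 − 14924 = 14630;  23529 − 14630 = 8899

8899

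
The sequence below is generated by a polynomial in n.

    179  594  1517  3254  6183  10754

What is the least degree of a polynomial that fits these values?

415, 923, 1737, 2929, 4571
508, 814, 1192, 1642
306, 378, 450
72, 72
The fourth differences are constant, so the polynomial has degree 4.

4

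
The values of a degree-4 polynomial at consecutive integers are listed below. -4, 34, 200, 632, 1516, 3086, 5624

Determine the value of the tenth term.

22586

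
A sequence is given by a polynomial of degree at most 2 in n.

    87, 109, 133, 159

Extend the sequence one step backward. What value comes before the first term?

67

D1: 22, 24, 26
D2: 2, 2
The second differences are constant at 2.
Work back: 22 − 2 = 20;  87 − 20 = 67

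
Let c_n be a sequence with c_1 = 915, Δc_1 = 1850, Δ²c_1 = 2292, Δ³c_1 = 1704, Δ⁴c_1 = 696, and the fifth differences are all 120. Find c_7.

Build the table forward from the leading diagonal:
Fifth differences: 120  120  120  120  120  120  120
Fourth differences: 696  816  936  1056  1176  1296  1416
Third differences: 1704  2400  3216  4152  5208  6384  7680
Second differences: 2292  3996  6396  9612  13764  18972  25356
First differences: 1850  4142  8138  14534  24146  37910  56882
c: 915  2765  6907  15045  29579  53725  91635

91635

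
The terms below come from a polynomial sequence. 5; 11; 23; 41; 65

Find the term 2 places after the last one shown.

131

First differences: 6  12  18  24
Second differences: 6  6  6
The second differences are constant (6).
24 + 6 = 30;  65 + 30 = 95
30 + 6 = 36;  95 + 36 = 131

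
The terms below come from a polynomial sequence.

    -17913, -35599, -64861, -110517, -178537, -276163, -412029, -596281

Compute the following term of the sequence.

Δ: -17686, -29262, -45656, -68020, -97626, -135866, -184252
Δ²: -11576, -16394, -22364, -29606, -38240, -48386
Δ³: -4818, -5970, -7242, -8634, -10146
Δ⁴: -1152, -1272, -1392, -1512
Δ⁵: -120, -120, -120
Fifth differences constant at -120.
-1512 − 120 = -1632;  -10146 − 1632 = -11778;  -48386 − 11778 = -60164;  -184252 − 60164 = -244416;  -596281 − 244416 = -840697

-840697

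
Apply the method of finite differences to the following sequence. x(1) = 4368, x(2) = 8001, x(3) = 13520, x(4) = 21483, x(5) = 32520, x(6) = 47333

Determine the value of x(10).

160905

Δ: 3633, 5519, 7963, 11037, 14813
Δ²: 1886, 2444, 3074, 3776
Δ³: 558, 630, 702
Δ⁴: 72, 72
Fourth differences constant at 72.
702 + 72 = 774;  3776 + 774 = 4550;  14813 + 4550 = 19363;  47333 + 19363 = 66696
774 + 72 = 846;  4550 + 846 = 5396;  19363 + 5396 = 24759;  66696 + 24759 = 91455
846 + 72 = 918;  5396 + 918 = 6314;  24759 + 6314 = 31073;  91455 + 31073 = 122528
918 + 72 = 990;  6314 + 990 = 7304;  31073 + 7304 = 38377;  122528 + 38377 = 160905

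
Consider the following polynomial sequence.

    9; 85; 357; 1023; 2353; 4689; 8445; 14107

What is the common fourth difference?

Δ: 76, 272, 666, 1330, 2336, 3756, 5662
Δ²: 196, 394, 664, 1006, 1420, 1906
Δ³: 198, 270, 342, 414, 486
Δ⁴: 72, 72, 72, 72

72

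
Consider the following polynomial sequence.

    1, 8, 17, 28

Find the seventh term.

Δ: 7, 9, 11
Δ²: 2, 2
Constant second difference = 2, so extend:
11 + 2 = 13;  28 + 13 = 41
13 + 2 = 15;  41 + 15 = 56
15 + 2 = 17;  56 + 17 = 73

73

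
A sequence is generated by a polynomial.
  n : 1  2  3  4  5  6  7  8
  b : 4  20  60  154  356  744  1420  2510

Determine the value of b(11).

9884

Δ: 16 , 40 , 94 , 202 , 388 , 676 , 1090
Δ²: 24 , 54 , 108 , 186 , 288 , 414
Δ³: 30 , 54 , 78 , 102 , 126
Δ⁴: 24 , 24 , 24 , 24
Constant fourth difference = 24, so extend:
126 + 24 = 150;  414 + 150 = 564;  1090 + 564 = 1654;  2510 + 1654 = 4164
150 + 24 = 174;  564 + 174 = 738;  1654 + 738 = 2392;  4164 + 2392 = 6556
174 + 24 = 198;  738 + 198 = 936;  2392 + 936 = 3328;  6556 + 3328 = 9884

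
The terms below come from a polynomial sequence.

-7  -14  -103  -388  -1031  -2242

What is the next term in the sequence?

-4279

D1: -7, -89, -285, -643, -1211
D2: -82, -196, -358, -568
D3: -114, -162, -210
D4: -48, -48
Fourth differences constant at -48.
-210 − 48 = -258;  -568 − 258 = -826;  -1211 − 826 = -2037;  -2242 − 2037 = -4279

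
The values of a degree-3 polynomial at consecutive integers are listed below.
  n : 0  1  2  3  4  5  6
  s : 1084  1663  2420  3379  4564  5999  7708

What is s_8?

12044

579  757  959  1185  1435  1709
178  202  226  250  274
24  24  24  24
The third differences are constant (24).
274 + 24 = 298;  1709 + 298 = 2007;  7708 + 2007 = 9715
298 + 24 = 322;  2007 + 322 = 2329;  9715 + 2329 = 12044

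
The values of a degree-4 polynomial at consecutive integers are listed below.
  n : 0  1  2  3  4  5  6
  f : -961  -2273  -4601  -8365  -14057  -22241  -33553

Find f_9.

-93697

D1: -1312  -2328  -3764  -5692  -8184  -11312
D2: -1016  -1436  -1928  -2492  -3128
D3: -420  -492  -564  -636
D4: -72  -72  -72
Fourth differences constant at -72.
-636 − 72 = -708;  -3128 − 708 = -3836;  -11312 − 3836 = -15148;  -33553 − 15148 = -48701
-708 − 72 = -780;  -3836 − 780 = -4616;  -15148 − 4616 = -19764;  -48701 − 19764 = -68465
-780 − 72 = -852;  -4616 − 852 = -5468;  -19764 − 5468 = -25232;  -68465 − 25232 = -93697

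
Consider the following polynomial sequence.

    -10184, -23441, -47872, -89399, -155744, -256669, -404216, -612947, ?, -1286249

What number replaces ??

-900184

Using the first 8 terms:
First differences: -13257  -24431  -41527  -66345  -100925  -147547  -208731
Second differences: -11174  -17096  -24818  -34580  -46622  -61184
Third differences: -5922  -7722  -9762  -12042  -14562
Fourth differences: -1800  -2040  -2280  -2520
Fifth differences: -240  -240  -240
Constant fifth difference = -240.
Extend forward: -2520 − 240 = -2760;  -14562 − 2760 = -17322;  -61184 − 17322 = -78506;  -208731 − 78506 = -287237;  -612947 − 287237 = -900184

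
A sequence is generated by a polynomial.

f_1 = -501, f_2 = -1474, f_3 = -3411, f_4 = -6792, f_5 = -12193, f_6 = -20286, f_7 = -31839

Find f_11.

Δ: -973, -1937, -3381, -5401, -8093, -11553
Δ²: -964, -1444, -2020, -2692, -3460
Δ³: -480, -576, -672, -768
Δ⁴: -96, -96, -96
Fourth differences constant at -96.
-768 − 96 = -864;  -3460 − 864 = -4324;  -11553 − 4324 = -15877;  -31839 − 15877 = -47716
-864 − 96 = -960;  -4324 − 960 = -5284;  -15877 − 5284 = -21161;  -47716 − 21161 = -68877
-960 − 96 = -1056;  -5284 − 1056 = -6340;  -21161 − 6340 = -27501;  -68877 − 27501 = -96378
-1056 − 96 = -1152;  -6340 − 1152 = -7492;  -27501 − 7492 = -34993;  -96378 − 34993 = -131371

-131371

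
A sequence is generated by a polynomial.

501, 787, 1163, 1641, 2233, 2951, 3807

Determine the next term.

4813

Δ: 286, 376, 478, 592, 718, 856
Δ²: 90, 102, 114, 126, 138
Δ³: 12, 12, 12, 12
Third differences constant at 12.
138 + 12 = 150;  856 + 150 = 1006;  3807 + 1006 = 4813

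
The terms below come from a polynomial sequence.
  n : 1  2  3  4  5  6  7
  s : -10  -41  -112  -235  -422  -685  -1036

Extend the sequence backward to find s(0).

-7

D1: -31, -71, -123, -187, -263, -351
D2: -40, -52, -64, -76, -88
D3: -12, -12, -12, -12
The third differences are constant at -12.
Work back: -40 + 12 = -28;  -31 + 28 = -3;  -10 + 3 = -7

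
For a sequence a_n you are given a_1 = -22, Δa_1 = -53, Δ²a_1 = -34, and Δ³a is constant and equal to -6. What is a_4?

Build the table forward from the leading diagonal:
Third differences: -6, -6, -6, -6
Second differences: -34, -40, -46, -52
First differences: -53, -87, -127, -173
a: -22, -75, -162, -289

-289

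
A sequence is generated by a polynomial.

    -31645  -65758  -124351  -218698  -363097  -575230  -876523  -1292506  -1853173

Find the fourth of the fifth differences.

First differences: -34113, -58593, -94347, -144399, -212133, -301293, -415983, -560667
Second differences: -24480, -35754, -50052, -67734, -89160, -114690, -144684
Third differences: -11274, -14298, -17682, -21426, -25530, -29994
Fourth differences: -3024, -3384, -3744, -4104, -4464
Fifth differences: -360, -360, -360, -360

-360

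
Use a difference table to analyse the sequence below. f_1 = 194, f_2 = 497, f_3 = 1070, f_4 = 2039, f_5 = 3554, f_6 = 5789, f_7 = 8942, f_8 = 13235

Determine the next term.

First differences: 303, 573, 969, 1515, 2235, 3153, 4293
Second differences: 270, 396, 546, 720, 918, 1140
Third differences: 126, 150, 174, 198, 222
Fourth differences: 24, 24, 24, 24
Fourth differences constant at 24.
222 + 24 = 246;  1140 + 246 = 1386;  4293 + 1386 = 5679;  13235 + 5679 = 18914

18914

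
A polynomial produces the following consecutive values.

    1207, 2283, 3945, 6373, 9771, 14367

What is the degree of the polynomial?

Δ: 1076, 1662, 2428, 3398, 4596
Δ²: 586, 766, 970, 1198
Δ³: 180, 204, 228
Δ⁴: 24, 24
The fourth differences are constant, so the polynomial has degree 4.

4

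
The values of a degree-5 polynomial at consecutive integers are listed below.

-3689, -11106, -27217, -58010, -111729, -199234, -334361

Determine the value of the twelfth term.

-2462266

-7417, -16111, -30793, -53719, -87505, -135127
-8694, -14682, -22926, -33786, -47622
-5988, -8244, -10860, -13836
-2256, -2616, -2976
-360, -360
Fifth differences constant at -360.
-2976 − 360 = -3336;  -13836 − 3336 = -17172;  -47622 − 17172 = -64794;  -135127 − 64794 = -199921;  -334361 − 199921 = -534282
-3336 − 360 = -3696;  -17172 − 3696 = -20868;  -64794 − 20868 = -85662;  -199921 − 85662 = -285583;  -534282 − 285583 = -819865
-3696 − 360 = -4056;  -20868 − 4056 = -24924;  -85662 − 24924 = -110586;  -285583 − 110586 = -396169;  -819865 − 396169 = -1216034
-4056 − 360 = -4416;  -24924 − 4416 = -29340;  -110586 − 29340 = -139926;  -396169 − 139926 = -536095;  -1216034 − 536095 = -1752129
-4416 − 360 = -4776;  -29340 − 4776 = -34116;  -139926 − 34116 = -174042;  -536095 − 174042 = -710137;  -1752129 − 710137 = -2462266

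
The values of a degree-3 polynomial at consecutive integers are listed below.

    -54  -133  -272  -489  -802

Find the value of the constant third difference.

Δ: -79, -139, -217, -313
Δ²: -60, -78, -96
Δ³: -18, -18

-18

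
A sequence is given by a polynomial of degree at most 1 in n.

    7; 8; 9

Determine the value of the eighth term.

14

1, 1
Constant first difference = 1, so extend:
9 + 1 = 10
10 + 1 = 11
11 + 1 = 12
12 + 1 = 13
13 + 1 = 14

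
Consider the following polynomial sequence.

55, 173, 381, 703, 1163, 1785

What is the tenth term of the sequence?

6373

First differences: 118  208  322  460  622
Second differences: 90  114  138  162
Third differences: 24  24  24
The third differences are constant (24).
162 + 24 = 186;  622 + 186 = 808;  1785 + 808 = 2593
186 + 24 = 210;  808 + 210 = 1018;  2593 + 1018 = 3611
210 + 24 = 234;  1018 + 234 = 1252;  3611 + 1252 = 4863
234 + 24 = 258;  1252 + 258 = 1510;  4863 + 1510 = 6373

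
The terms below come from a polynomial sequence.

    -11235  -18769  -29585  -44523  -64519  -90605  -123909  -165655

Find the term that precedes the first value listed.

-6239

-7534  -10816  -14938  -19996  -26086  -33304  -41746
-3282  -4122  -5058  -6090  -7218  -8442
-840  -936  -1032  -1128  -1224
-96  -96  -96  -96
The fourth differences are constant at -96.
Work back: -840 + 96 = -744;  -3282 + 744 = -2538;  -7534 + 2538 = -4996;  -11235 + 4996 = -6239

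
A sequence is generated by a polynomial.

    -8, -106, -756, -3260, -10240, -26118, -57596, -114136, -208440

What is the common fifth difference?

D1: -98, -650, -2504, -6980, -15878, -31478, -56540, -94304
D2: -552, -1854, -4476, -8898, -15600, -25062, -37764
D3: -1302, -2622, -4422, -6702, -9462, -12702
D4: -1320, -1800, -2280, -2760, -3240
D5: -480, -480, -480, -480

-480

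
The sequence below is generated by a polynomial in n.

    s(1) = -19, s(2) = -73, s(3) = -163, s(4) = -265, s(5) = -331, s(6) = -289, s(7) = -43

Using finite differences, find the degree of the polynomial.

D1: -54, -90, -102, -66, 42, 246
D2: -36, -12, 36, 108, 204
D3: 24, 48, 72, 96
D4: 24, 24, 24
The fourth differences are constant, so the polynomial has degree 4.

4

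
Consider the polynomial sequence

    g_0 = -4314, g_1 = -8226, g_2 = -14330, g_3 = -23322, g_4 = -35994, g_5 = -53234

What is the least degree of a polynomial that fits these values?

4

First differences: -3912, -6104, -8992, -12672, -17240
Second differences: -2192, -2888, -3680, -4568
Third differences: -696, -792, -888
Fourth differences: -96, -96
The fourth differences are constant, so the polynomial has degree 4.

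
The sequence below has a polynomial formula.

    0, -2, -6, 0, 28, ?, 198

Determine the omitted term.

Using the first 5 terms:
Δ: -2, -4, 6, 28
Δ²: -2, 10, 22
Δ³: 12, 12
Constant third difference = 12.
Extend forward: 22 + 12 = 34;  28 + 34 = 62;  28 + 62 = 90

90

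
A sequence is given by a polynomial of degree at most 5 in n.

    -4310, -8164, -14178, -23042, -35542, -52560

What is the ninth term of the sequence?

-140982

First differences: -3854 , -6014 , -8864 , -12500 , -17018
Second differences: -2160 , -2850 , -3636 , -4518
Third differences: -690 , -786 , -882
Fourth differences: -96 , -96
The fourth differences are constant (-96).
-882 − 96 = -978;  -4518 − 978 = -5496;  -17018 − 5496 = -22514;  -52560 − 22514 = -75074
-978 − 96 = -1074;  -5496 − 1074 = -6570;  -22514 − 6570 = -29084;  -75074 − 29084 = -104158
-1074 − 96 = -1170;  -6570 − 1170 = -7740;  -29084 − 7740 = -36824;  -104158 − 36824 = -140982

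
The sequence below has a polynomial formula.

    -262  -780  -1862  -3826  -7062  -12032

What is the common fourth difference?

-72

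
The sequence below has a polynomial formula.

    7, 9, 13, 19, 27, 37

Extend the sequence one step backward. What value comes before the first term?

7

2, 4, 6, 8, 10
2, 2, 2, 2
The second differences are constant at 2.
Work back: 2 − 2 = 0;  7 + 0 = 7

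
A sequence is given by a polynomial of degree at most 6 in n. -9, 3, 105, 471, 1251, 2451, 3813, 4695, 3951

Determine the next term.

Δ: 12, 102, 366, 780, 1200, 1362, 882, -744
Δ²: 90, 264, 414, 420, 162, -480, -1626
Δ³: 174, 150, 6, -258, -642, -1146
Δ⁴: -24, -144, -264, -384, -504
Δ⁵: -120, -120, -120, -120
Fifth differences constant at -120.
-504 − 120 = -624;  -1146 − 624 = -1770;  -1626 − 1770 = -3396;  -744 − 3396 = -4140;  3951 − 4140 = -189

-189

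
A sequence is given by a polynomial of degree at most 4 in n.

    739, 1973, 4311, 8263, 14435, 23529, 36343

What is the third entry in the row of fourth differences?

96

Δ: 1234, 2338, 3952, 6172, 9094, 12814
Δ²: 1104, 1614, 2220, 2922, 3720
Δ³: 510, 606, 702, 798
Δ⁴: 96, 96, 96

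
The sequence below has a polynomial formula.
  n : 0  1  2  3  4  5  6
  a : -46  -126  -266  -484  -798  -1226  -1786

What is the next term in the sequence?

-2496

D1: -80 , -140 , -218 , -314 , -428 , -560
D2: -60 , -78 , -96 , -114 , -132
D3: -18 , -18 , -18 , -18
Constant third difference = -18, so extend:
-132 − 18 = -150;  -560 − 150 = -710;  -1786 − 710 = -2496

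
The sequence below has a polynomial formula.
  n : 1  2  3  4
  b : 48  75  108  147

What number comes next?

First differences: 27, 33, 39
Second differences: 6, 6
Constant second difference = 6, so extend:
39 + 6 = 45;  147 + 45 = 192

192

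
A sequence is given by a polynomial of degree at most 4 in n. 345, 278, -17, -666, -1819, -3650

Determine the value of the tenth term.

-22074

First differences: -67 , -295 , -649 , -1153 , -1831
Second differences: -228 , -354 , -504 , -678
Third differences: -126 , -150 , -174
Fourth differences: -24 , -24
Fourth differences constant at -24.
-174 − 24 = -198;  -678 − 198 = -876;  -1831 − 876 = -2707;  -3650 − 2707 = -6357
-198 − 24 = -222;  -876 − 222 = -1098;  -2707 − 1098 = -3805;  -6357 − 3805 = -10162
-222 − 24 = -246;  -1098 − 246 = -1344;  -3805 − 1344 = -5149;  -10162 − 5149 = -15311
-246 − 24 = -270;  -1344 − 270 = -1614;  -5149 − 1614 = -6763;  -15311 − 6763 = -22074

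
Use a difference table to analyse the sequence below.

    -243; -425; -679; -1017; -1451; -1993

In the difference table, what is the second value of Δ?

-254

D1: -182, -254, -338, -434, -542
D2: -72, -84, -96, -108
D3: -12, -12, -12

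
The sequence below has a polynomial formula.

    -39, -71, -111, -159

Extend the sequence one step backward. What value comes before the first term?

-15

D1: -32, -40, -48
D2: -8, -8
The second differences are constant at -8.
Work back: -32 + 8 = -24;  -39 + 24 = -15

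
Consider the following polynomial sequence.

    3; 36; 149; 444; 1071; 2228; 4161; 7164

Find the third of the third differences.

198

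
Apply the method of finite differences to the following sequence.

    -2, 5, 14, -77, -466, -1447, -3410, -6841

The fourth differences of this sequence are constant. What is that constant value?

First differences: 7, 9, -91, -389, -981, -1963, -3431
Second differences: 2, -100, -298, -592, -982, -1468
Third differences: -102, -198, -294, -390, -486
Fourth differences: -96, -96, -96, -96

-96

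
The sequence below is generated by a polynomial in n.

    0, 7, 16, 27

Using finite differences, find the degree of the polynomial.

2

First differences: 7, 9, 11
Second differences: 2, 2
The second differences are constant, so the polynomial has degree 2.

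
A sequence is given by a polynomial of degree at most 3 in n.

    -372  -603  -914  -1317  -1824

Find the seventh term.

-3198

D1: -231  -311  -403  -507
D2: -80  -92  -104
D3: -12  -12
Third differences constant at -12.
-104 − 12 = -116;  -507 − 116 = -623;  -1824 − 623 = -2447
-116 − 12 = -128;  -623 − 128 = -751;  -2447 − 751 = -3198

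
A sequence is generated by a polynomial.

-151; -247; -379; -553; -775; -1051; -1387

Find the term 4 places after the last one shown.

-3451

D1: -96, -132, -174, -222, -276, -336
D2: -36, -42, -48, -54, -60
D3: -6, -6, -6, -6
The third differences are constant (-6).
-60 − 6 = -66;  -336 − 66 = -402;  -1387 − 402 = -1789
-66 − 6 = -72;  -402 − 72 = -474;  -1789 − 474 = -2263
-72 − 6 = -78;  -474 − 78 = -552;  -2263 − 552 = -2815
-78 − 6 = -84;  -552 − 84 = -636;  -2815 − 636 = -3451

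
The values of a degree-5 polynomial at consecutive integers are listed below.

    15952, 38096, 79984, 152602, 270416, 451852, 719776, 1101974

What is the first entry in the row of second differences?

19744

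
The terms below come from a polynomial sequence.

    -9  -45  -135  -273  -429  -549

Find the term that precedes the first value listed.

-9

First differences: -36  -90  -138  -156  -120
Second differences: -54  -48  -18  36
Third differences: 6  30  54
Fourth differences: 24  24
The fourth differences are constant at 24.
Work back: 6 − 24 = -18;  -54 + 18 = -36;  -36 + 36 = 0;  -9 + 0 = -9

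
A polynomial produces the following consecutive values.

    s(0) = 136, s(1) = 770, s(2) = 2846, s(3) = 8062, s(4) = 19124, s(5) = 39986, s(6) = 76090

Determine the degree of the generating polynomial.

634, 2076, 5216, 11062, 20862, 36104
1442, 3140, 5846, 9800, 15242
1698, 2706, 3954, 5442
1008, 1248, 1488
240, 240
The fifth differences are constant, so the polynomial has degree 5.

5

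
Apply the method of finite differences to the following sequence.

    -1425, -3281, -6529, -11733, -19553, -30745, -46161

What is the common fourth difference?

D1: -1856, -3248, -5204, -7820, -11192, -15416
D2: -1392, -1956, -2616, -3372, -4224
D3: -564, -660, -756, -852
D4: -96, -96, -96

-96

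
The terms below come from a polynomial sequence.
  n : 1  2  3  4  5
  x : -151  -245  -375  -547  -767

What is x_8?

-1775

D1: -94  -130  -172  -220
D2: -36  -42  -48
D3: -6  -6
Third differences constant at -6.
-48 − 6 = -54;  -220 − 54 = -274;  -767 − 274 = -1041
-54 − 6 = -60;  -274 − 60 = -334;  -1041 − 334 = -1375
-60 − 6 = -66;  -334 − 66 = -400;  -1375 − 400 = -1775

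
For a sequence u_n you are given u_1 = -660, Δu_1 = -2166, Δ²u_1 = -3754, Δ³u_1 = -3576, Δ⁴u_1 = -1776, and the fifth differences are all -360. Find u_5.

Build the table forward from the leading diagonal:
Δ⁵: -360, -360, -360, -360, -360
Δ⁴: -1776, -2136, -2496, -2856, -3216
Δ³: -3576, -5352, -7488, -9984, -12840
Δ²: -3754, -7330, -12682, -20170, -30154
Δ: -2166, -5920, -13250, -25932, -46102
u: -660, -2826, -8746, -21996, -47928

-47928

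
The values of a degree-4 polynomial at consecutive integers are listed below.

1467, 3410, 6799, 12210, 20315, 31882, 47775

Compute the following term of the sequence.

68954

First differences: 1943 , 3389 , 5411 , 8105 , 11567 , 15893
Second differences: 1446 , 2022 , 2694 , 3462 , 4326
Third differences: 576 , 672 , 768 , 864
Fourth differences: 96 , 96 , 96
Fourth differences constant at 96.
864 + 96 = 960;  4326 + 960 = 5286;  15893 + 5286 = 21179;  47775 + 21179 = 68954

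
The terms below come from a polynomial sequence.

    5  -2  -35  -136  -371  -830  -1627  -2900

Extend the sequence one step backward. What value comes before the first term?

4

-7  -33  -101  -235  -459  -797  -1273
-26  -68  -134  -224  -338  -476
-42  -66  -90  -114  -138
-24  -24  -24  -24
The fourth differences are constant at -24.
Work back: -42 + 24 = -18;  -26 + 18 = -8;  -7 + 8 = 1;  5 − 1 = 4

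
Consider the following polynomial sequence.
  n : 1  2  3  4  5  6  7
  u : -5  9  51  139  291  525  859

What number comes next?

1311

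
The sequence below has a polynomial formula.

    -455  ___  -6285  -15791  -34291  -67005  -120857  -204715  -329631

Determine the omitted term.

-2017

Using the last 7 terms:
D1: -9506, -18500, -32714, -53852, -83858, -124916
D2: -8994, -14214, -21138, -30006, -41058
D3: -5220, -6924, -8868, -11052
D4: -1704, -1944, -2184
D5: -240, -240
Constant fifth difference = -240.
Extend backward: -1704 + 240 = -1464;  -5220 + 1464 = -3756;  -8994 + 3756 = -5238;  -9506 + 5238 = -4268;  -6285 + 4268 = -2017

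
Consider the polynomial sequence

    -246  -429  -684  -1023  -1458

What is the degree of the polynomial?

3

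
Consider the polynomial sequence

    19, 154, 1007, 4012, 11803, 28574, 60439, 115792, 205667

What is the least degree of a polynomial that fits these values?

5

D1: 135, 853, 3005, 7791, 16771, 31865, 55353, 89875
D2: 718, 2152, 4786, 8980, 15094, 23488, 34522
D3: 1434, 2634, 4194, 6114, 8394, 11034
D4: 1200, 1560, 1920, 2280, 2640
D5: 360, 360, 360, 360
The fifth differences are constant, so the polynomial has degree 5.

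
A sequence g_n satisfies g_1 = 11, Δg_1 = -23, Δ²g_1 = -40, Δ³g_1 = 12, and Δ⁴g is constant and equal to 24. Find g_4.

-166

Build the table forward from the leading diagonal:
Δ⁴: 24, 24, 24, 24
Δ³: 12, 36, 60, 84
Δ²: -40, -28, 8, 68
Δ: -23, -63, -91, -83
g: 11, -12, -75, -166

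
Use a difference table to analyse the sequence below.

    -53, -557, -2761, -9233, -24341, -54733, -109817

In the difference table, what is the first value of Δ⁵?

D1: -504, -2204, -6472, -15108, -30392, -55084
D2: -1700, -4268, -8636, -15284, -24692
D3: -2568, -4368, -6648, -9408
D4: -1800, -2280, -2760
D5: -480, -480

-480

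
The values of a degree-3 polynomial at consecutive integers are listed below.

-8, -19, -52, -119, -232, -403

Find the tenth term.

-1907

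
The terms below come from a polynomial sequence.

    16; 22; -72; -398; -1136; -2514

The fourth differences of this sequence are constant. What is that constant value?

D1: 6, -94, -326, -738, -1378
D2: -100, -232, -412, -640
D3: -132, -180, -228
D4: -48, -48

-48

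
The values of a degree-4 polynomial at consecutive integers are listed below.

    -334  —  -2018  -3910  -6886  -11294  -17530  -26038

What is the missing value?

-910

Using the last 6 terms:
D1: -1892, -2976, -4408, -6236, -8508
D2: -1084, -1432, -1828, -2272
D3: -348, -396, -444
D4: -48, -48
Constant fourth difference = -48.
Extend backward: -348 + 48 = -300;  -1084 + 300 = -784;  -1892 + 784 = -1108;  -2018 + 1108 = -910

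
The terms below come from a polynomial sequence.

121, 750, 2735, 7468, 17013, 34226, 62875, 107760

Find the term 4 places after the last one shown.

588500

First differences: 629, 1985, 4733, 9545, 17213, 28649, 44885
Second differences: 1356, 2748, 4812, 7668, 11436, 16236
Third differences: 1392, 2064, 2856, 3768, 4800
Fourth differences: 672, 792, 912, 1032
Fifth differences: 120, 120, 120
Fifth differences constant at 120.
1032 + 120 = 1152;  4800 + 1152 = 5952;  16236 + 5952 = 22188;  44885 + 22188 = 67073;  107760 + 67073 = 174833
1152 + 120 = 1272;  5952 + 1272 = 7224;  22188 + 7224 = 29412;  67073 + 29412 = 96485;  174833 + 96485 = 271318
1272 + 120 = 1392;  7224 + 1392 = 8616;  29412 + 8616 = 38028;  96485 + 38028 = 134513;  271318 + 134513 = 405831
1392 + 120 = 1512;  8616 + 1512 = 10128;  38028 + 10128 = 48156;  134513 + 48156 = 182669;  405831 + 182669 = 588500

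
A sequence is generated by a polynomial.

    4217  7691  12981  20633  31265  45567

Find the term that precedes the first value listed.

2085

D1: 3474, 5290, 7652, 10632, 14302
D2: 1816, 2362, 2980, 3670
D3: 546, 618, 690
D4: 72, 72
The fourth differences are constant at 72.
Work back: 546 − 72 = 474;  1816 − 474 = 1342;  3474 − 1342 = 2132;  4217 − 2132 = 2085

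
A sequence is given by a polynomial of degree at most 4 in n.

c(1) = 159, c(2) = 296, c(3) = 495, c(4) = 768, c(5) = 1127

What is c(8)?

2840

First differences: 137 , 199 , 273 , 359
Second differences: 62 , 74 , 86
Third differences: 12 , 12
Third differences constant at 12.
86 + 12 = 98;  359 + 98 = 457;  1127 + 457 = 1584
98 + 12 = 110;  457 + 110 = 567;  1584 + 567 = 2151
110 + 12 = 122;  567 + 122 = 689;  2151 + 689 = 2840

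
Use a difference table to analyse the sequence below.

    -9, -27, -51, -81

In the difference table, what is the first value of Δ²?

-6

D1: -18, -24, -30
D2: -6, -6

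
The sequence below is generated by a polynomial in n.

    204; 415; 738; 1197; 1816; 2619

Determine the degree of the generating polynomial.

3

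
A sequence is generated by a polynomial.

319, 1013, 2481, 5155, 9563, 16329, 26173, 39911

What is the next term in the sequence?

58455

Δ: 694 , 1468 , 2674 , 4408 , 6766 , 9844 , 13738
Δ²: 774 , 1206 , 1734 , 2358 , 3078 , 3894
Δ³: 432 , 528 , 624 , 720 , 816
Δ⁴: 96 , 96 , 96 , 96
Constant fourth difference = 96, so extend:
816 + 96 = 912;  3894 + 912 = 4806;  13738 + 4806 = 18544;  39911 + 18544 = 58455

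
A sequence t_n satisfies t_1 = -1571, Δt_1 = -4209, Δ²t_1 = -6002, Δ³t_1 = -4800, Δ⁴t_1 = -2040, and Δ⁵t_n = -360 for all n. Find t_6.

Build the table forward from the leading diagonal:
Fifth differences: -360  -360  -360  -360  -360  -360
Fourth differences: -2040  -2400  -2760  -3120  -3480  -3840
Third differences: -4800  -6840  -9240  -12000  -15120  -18600
Second differences: -6002  -10802  -17642  -26882  -38882  -54002
First differences: -4209  -10211  -21013  -38655  -65537  -104419
t: -1571  -5780  -15991  -37004  -75659  -141196

-141196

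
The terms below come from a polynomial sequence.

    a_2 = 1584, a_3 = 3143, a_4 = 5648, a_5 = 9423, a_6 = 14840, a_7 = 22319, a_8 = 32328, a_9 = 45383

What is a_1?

695

1559  2505  3775  5417  7479  10009  13055
946  1270  1642  2062  2530  3046
324  372  420  468  516
48  48  48  48
The fourth differences are constant at 48.
Work back: 324 − 48 = 276;  946 − 276 = 670;  1559 − 670 = 889;  1584 − 889 = 695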